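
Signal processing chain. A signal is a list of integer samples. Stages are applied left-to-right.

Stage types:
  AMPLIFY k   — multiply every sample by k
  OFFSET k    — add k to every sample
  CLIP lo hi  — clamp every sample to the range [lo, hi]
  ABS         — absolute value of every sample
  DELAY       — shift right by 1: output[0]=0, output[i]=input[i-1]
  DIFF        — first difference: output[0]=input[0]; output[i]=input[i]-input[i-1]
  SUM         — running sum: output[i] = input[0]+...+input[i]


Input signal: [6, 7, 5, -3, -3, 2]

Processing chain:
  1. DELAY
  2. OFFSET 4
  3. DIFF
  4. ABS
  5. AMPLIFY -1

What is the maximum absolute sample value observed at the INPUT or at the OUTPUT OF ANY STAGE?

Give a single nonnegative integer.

Input: [6, 7, 5, -3, -3, 2] (max |s|=7)
Stage 1 (DELAY): [0, 6, 7, 5, -3, -3] = [0, 6, 7, 5, -3, -3] -> [0, 6, 7, 5, -3, -3] (max |s|=7)
Stage 2 (OFFSET 4): 0+4=4, 6+4=10, 7+4=11, 5+4=9, -3+4=1, -3+4=1 -> [4, 10, 11, 9, 1, 1] (max |s|=11)
Stage 3 (DIFF): s[0]=4, 10-4=6, 11-10=1, 9-11=-2, 1-9=-8, 1-1=0 -> [4, 6, 1, -2, -8, 0] (max |s|=8)
Stage 4 (ABS): |4|=4, |6|=6, |1|=1, |-2|=2, |-8|=8, |0|=0 -> [4, 6, 1, 2, 8, 0] (max |s|=8)
Stage 5 (AMPLIFY -1): 4*-1=-4, 6*-1=-6, 1*-1=-1, 2*-1=-2, 8*-1=-8, 0*-1=0 -> [-4, -6, -1, -2, -8, 0] (max |s|=8)
Overall max amplitude: 11

Answer: 11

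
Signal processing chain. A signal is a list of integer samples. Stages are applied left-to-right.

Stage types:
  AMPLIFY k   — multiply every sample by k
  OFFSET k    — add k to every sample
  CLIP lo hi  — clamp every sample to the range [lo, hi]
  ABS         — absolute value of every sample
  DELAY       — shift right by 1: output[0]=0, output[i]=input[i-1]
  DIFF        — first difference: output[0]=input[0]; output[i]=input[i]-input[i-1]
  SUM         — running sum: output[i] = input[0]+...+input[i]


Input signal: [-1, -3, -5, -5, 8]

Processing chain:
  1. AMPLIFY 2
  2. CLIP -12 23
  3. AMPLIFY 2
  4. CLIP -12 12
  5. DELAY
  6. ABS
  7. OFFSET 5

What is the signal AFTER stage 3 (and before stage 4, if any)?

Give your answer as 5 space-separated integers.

Answer: -4 -12 -20 -20 32

Derivation:
Input: [-1, -3, -5, -5, 8]
Stage 1 (AMPLIFY 2): -1*2=-2, -3*2=-6, -5*2=-10, -5*2=-10, 8*2=16 -> [-2, -6, -10, -10, 16]
Stage 2 (CLIP -12 23): clip(-2,-12,23)=-2, clip(-6,-12,23)=-6, clip(-10,-12,23)=-10, clip(-10,-12,23)=-10, clip(16,-12,23)=16 -> [-2, -6, -10, -10, 16]
Stage 3 (AMPLIFY 2): -2*2=-4, -6*2=-12, -10*2=-20, -10*2=-20, 16*2=32 -> [-4, -12, -20, -20, 32]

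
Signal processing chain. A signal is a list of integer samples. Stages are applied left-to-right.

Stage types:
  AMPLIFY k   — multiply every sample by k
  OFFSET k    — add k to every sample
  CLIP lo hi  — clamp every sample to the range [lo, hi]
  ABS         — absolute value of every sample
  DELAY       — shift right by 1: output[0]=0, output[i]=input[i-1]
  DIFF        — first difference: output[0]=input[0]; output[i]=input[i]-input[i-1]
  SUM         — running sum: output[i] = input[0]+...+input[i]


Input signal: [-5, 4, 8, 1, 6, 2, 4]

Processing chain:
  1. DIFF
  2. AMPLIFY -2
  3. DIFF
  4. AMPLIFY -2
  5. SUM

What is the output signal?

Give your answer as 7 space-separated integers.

Input: [-5, 4, 8, 1, 6, 2, 4]
Stage 1 (DIFF): s[0]=-5, 4--5=9, 8-4=4, 1-8=-7, 6-1=5, 2-6=-4, 4-2=2 -> [-5, 9, 4, -7, 5, -4, 2]
Stage 2 (AMPLIFY -2): -5*-2=10, 9*-2=-18, 4*-2=-8, -7*-2=14, 5*-2=-10, -4*-2=8, 2*-2=-4 -> [10, -18, -8, 14, -10, 8, -4]
Stage 3 (DIFF): s[0]=10, -18-10=-28, -8--18=10, 14--8=22, -10-14=-24, 8--10=18, -4-8=-12 -> [10, -28, 10, 22, -24, 18, -12]
Stage 4 (AMPLIFY -2): 10*-2=-20, -28*-2=56, 10*-2=-20, 22*-2=-44, -24*-2=48, 18*-2=-36, -12*-2=24 -> [-20, 56, -20, -44, 48, -36, 24]
Stage 5 (SUM): sum[0..0]=-20, sum[0..1]=36, sum[0..2]=16, sum[0..3]=-28, sum[0..4]=20, sum[0..5]=-16, sum[0..6]=8 -> [-20, 36, 16, -28, 20, -16, 8]

Answer: -20 36 16 -28 20 -16 8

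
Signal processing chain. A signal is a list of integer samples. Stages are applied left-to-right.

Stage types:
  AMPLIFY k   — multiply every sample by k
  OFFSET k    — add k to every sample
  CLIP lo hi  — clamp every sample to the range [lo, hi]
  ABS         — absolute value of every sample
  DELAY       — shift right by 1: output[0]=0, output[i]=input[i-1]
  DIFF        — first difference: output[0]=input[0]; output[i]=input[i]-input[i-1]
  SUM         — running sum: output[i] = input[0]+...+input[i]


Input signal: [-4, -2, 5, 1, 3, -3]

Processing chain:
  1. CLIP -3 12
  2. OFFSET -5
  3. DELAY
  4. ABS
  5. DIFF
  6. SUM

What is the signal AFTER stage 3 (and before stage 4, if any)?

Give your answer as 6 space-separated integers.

Answer: 0 -8 -7 0 -4 -2

Derivation:
Input: [-4, -2, 5, 1, 3, -3]
Stage 1 (CLIP -3 12): clip(-4,-3,12)=-3, clip(-2,-3,12)=-2, clip(5,-3,12)=5, clip(1,-3,12)=1, clip(3,-3,12)=3, clip(-3,-3,12)=-3 -> [-3, -2, 5, 1, 3, -3]
Stage 2 (OFFSET -5): -3+-5=-8, -2+-5=-7, 5+-5=0, 1+-5=-4, 3+-5=-2, -3+-5=-8 -> [-8, -7, 0, -4, -2, -8]
Stage 3 (DELAY): [0, -8, -7, 0, -4, -2] = [0, -8, -7, 0, -4, -2] -> [0, -8, -7, 0, -4, -2]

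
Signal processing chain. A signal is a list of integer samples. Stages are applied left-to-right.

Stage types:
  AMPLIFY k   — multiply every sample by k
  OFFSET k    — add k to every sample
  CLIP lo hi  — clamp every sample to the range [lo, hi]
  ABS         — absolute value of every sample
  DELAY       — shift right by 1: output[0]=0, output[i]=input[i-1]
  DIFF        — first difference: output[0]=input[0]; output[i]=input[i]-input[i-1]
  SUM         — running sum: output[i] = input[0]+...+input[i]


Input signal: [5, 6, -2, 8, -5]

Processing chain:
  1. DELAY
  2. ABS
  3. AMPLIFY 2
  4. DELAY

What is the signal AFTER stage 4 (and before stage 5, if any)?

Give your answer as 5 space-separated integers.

Input: [5, 6, -2, 8, -5]
Stage 1 (DELAY): [0, 5, 6, -2, 8] = [0, 5, 6, -2, 8] -> [0, 5, 6, -2, 8]
Stage 2 (ABS): |0|=0, |5|=5, |6|=6, |-2|=2, |8|=8 -> [0, 5, 6, 2, 8]
Stage 3 (AMPLIFY 2): 0*2=0, 5*2=10, 6*2=12, 2*2=4, 8*2=16 -> [0, 10, 12, 4, 16]
Stage 4 (DELAY): [0, 0, 10, 12, 4] = [0, 0, 10, 12, 4] -> [0, 0, 10, 12, 4]

Answer: 0 0 10 12 4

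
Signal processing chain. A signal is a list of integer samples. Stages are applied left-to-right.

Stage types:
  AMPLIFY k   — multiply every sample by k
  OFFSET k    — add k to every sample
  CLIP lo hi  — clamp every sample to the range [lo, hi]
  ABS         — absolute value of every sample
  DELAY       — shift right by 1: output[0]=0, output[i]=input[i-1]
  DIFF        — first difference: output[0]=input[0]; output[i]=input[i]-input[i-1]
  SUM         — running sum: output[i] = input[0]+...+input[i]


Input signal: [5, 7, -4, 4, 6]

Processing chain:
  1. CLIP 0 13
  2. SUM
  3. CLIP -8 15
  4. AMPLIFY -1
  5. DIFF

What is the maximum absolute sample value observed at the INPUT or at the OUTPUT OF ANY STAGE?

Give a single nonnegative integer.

Answer: 22

Derivation:
Input: [5, 7, -4, 4, 6] (max |s|=7)
Stage 1 (CLIP 0 13): clip(5,0,13)=5, clip(7,0,13)=7, clip(-4,0,13)=0, clip(4,0,13)=4, clip(6,0,13)=6 -> [5, 7, 0, 4, 6] (max |s|=7)
Stage 2 (SUM): sum[0..0]=5, sum[0..1]=12, sum[0..2]=12, sum[0..3]=16, sum[0..4]=22 -> [5, 12, 12, 16, 22] (max |s|=22)
Stage 3 (CLIP -8 15): clip(5,-8,15)=5, clip(12,-8,15)=12, clip(12,-8,15)=12, clip(16,-8,15)=15, clip(22,-8,15)=15 -> [5, 12, 12, 15, 15] (max |s|=15)
Stage 4 (AMPLIFY -1): 5*-1=-5, 12*-1=-12, 12*-1=-12, 15*-1=-15, 15*-1=-15 -> [-5, -12, -12, -15, -15] (max |s|=15)
Stage 5 (DIFF): s[0]=-5, -12--5=-7, -12--12=0, -15--12=-3, -15--15=0 -> [-5, -7, 0, -3, 0] (max |s|=7)
Overall max amplitude: 22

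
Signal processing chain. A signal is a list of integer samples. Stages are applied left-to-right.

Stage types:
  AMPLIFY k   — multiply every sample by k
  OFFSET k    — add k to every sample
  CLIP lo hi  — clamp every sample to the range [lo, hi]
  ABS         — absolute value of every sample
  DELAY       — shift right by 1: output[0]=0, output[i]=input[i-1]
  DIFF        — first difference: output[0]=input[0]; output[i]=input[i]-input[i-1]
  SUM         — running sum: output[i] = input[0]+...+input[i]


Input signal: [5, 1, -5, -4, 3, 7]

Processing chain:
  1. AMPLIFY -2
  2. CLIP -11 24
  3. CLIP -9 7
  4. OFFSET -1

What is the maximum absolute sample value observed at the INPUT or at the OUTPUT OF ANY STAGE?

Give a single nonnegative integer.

Input: [5, 1, -5, -4, 3, 7] (max |s|=7)
Stage 1 (AMPLIFY -2): 5*-2=-10, 1*-2=-2, -5*-2=10, -4*-2=8, 3*-2=-6, 7*-2=-14 -> [-10, -2, 10, 8, -6, -14] (max |s|=14)
Stage 2 (CLIP -11 24): clip(-10,-11,24)=-10, clip(-2,-11,24)=-2, clip(10,-11,24)=10, clip(8,-11,24)=8, clip(-6,-11,24)=-6, clip(-14,-11,24)=-11 -> [-10, -2, 10, 8, -6, -11] (max |s|=11)
Stage 3 (CLIP -9 7): clip(-10,-9,7)=-9, clip(-2,-9,7)=-2, clip(10,-9,7)=7, clip(8,-9,7)=7, clip(-6,-9,7)=-6, clip(-11,-9,7)=-9 -> [-9, -2, 7, 7, -6, -9] (max |s|=9)
Stage 4 (OFFSET -1): -9+-1=-10, -2+-1=-3, 7+-1=6, 7+-1=6, -6+-1=-7, -9+-1=-10 -> [-10, -3, 6, 6, -7, -10] (max |s|=10)
Overall max amplitude: 14

Answer: 14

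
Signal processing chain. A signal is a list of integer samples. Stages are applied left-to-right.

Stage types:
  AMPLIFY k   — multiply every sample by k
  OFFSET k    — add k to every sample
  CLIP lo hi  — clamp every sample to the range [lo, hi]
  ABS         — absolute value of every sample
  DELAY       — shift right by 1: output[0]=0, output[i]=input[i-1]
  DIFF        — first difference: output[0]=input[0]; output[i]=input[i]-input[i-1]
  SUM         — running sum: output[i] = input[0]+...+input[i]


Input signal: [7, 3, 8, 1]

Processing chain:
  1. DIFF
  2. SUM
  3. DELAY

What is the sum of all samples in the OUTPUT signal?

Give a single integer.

Input: [7, 3, 8, 1]
Stage 1 (DIFF): s[0]=7, 3-7=-4, 8-3=5, 1-8=-7 -> [7, -4, 5, -7]
Stage 2 (SUM): sum[0..0]=7, sum[0..1]=3, sum[0..2]=8, sum[0..3]=1 -> [7, 3, 8, 1]
Stage 3 (DELAY): [0, 7, 3, 8] = [0, 7, 3, 8] -> [0, 7, 3, 8]
Output sum: 18

Answer: 18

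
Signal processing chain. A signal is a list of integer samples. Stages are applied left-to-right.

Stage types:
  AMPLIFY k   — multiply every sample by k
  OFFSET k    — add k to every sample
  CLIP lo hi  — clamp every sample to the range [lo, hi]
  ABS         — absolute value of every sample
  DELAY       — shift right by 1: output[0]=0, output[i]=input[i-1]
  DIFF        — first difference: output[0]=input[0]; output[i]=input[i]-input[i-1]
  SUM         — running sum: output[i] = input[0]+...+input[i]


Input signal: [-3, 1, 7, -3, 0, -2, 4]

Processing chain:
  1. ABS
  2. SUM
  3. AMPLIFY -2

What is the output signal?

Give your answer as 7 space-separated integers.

Input: [-3, 1, 7, -3, 0, -2, 4]
Stage 1 (ABS): |-3|=3, |1|=1, |7|=7, |-3|=3, |0|=0, |-2|=2, |4|=4 -> [3, 1, 7, 3, 0, 2, 4]
Stage 2 (SUM): sum[0..0]=3, sum[0..1]=4, sum[0..2]=11, sum[0..3]=14, sum[0..4]=14, sum[0..5]=16, sum[0..6]=20 -> [3, 4, 11, 14, 14, 16, 20]
Stage 3 (AMPLIFY -2): 3*-2=-6, 4*-2=-8, 11*-2=-22, 14*-2=-28, 14*-2=-28, 16*-2=-32, 20*-2=-40 -> [-6, -8, -22, -28, -28, -32, -40]

Answer: -6 -8 -22 -28 -28 -32 -40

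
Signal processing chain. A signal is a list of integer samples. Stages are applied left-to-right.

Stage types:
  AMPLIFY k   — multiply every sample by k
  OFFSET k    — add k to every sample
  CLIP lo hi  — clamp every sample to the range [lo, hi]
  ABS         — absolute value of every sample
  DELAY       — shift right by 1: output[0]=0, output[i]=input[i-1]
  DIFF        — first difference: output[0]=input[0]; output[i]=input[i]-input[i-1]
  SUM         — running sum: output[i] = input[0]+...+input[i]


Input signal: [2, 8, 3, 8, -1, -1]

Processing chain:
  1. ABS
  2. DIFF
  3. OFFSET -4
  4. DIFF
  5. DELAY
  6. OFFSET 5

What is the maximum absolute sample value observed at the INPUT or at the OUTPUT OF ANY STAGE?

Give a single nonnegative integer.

Input: [2, 8, 3, 8, -1, -1] (max |s|=8)
Stage 1 (ABS): |2|=2, |8|=8, |3|=3, |8|=8, |-1|=1, |-1|=1 -> [2, 8, 3, 8, 1, 1] (max |s|=8)
Stage 2 (DIFF): s[0]=2, 8-2=6, 3-8=-5, 8-3=5, 1-8=-7, 1-1=0 -> [2, 6, -5, 5, -7, 0] (max |s|=7)
Stage 3 (OFFSET -4): 2+-4=-2, 6+-4=2, -5+-4=-9, 5+-4=1, -7+-4=-11, 0+-4=-4 -> [-2, 2, -9, 1, -11, -4] (max |s|=11)
Stage 4 (DIFF): s[0]=-2, 2--2=4, -9-2=-11, 1--9=10, -11-1=-12, -4--11=7 -> [-2, 4, -11, 10, -12, 7] (max |s|=12)
Stage 5 (DELAY): [0, -2, 4, -11, 10, -12] = [0, -2, 4, -11, 10, -12] -> [0, -2, 4, -11, 10, -12] (max |s|=12)
Stage 6 (OFFSET 5): 0+5=5, -2+5=3, 4+5=9, -11+5=-6, 10+5=15, -12+5=-7 -> [5, 3, 9, -6, 15, -7] (max |s|=15)
Overall max amplitude: 15

Answer: 15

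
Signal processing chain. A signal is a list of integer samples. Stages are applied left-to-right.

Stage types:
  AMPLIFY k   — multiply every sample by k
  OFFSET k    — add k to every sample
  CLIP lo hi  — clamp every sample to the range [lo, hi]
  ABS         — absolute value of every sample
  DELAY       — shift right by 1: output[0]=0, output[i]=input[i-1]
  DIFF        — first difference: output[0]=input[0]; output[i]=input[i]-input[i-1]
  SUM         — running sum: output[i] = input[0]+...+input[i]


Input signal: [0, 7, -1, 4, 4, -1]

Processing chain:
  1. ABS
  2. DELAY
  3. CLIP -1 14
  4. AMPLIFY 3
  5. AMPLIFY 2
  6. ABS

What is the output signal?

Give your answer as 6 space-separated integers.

Input: [0, 7, -1, 4, 4, -1]
Stage 1 (ABS): |0|=0, |7|=7, |-1|=1, |4|=4, |4|=4, |-1|=1 -> [0, 7, 1, 4, 4, 1]
Stage 2 (DELAY): [0, 0, 7, 1, 4, 4] = [0, 0, 7, 1, 4, 4] -> [0, 0, 7, 1, 4, 4]
Stage 3 (CLIP -1 14): clip(0,-1,14)=0, clip(0,-1,14)=0, clip(7,-1,14)=7, clip(1,-1,14)=1, clip(4,-1,14)=4, clip(4,-1,14)=4 -> [0, 0, 7, 1, 4, 4]
Stage 4 (AMPLIFY 3): 0*3=0, 0*3=0, 7*3=21, 1*3=3, 4*3=12, 4*3=12 -> [0, 0, 21, 3, 12, 12]
Stage 5 (AMPLIFY 2): 0*2=0, 0*2=0, 21*2=42, 3*2=6, 12*2=24, 12*2=24 -> [0, 0, 42, 6, 24, 24]
Stage 6 (ABS): |0|=0, |0|=0, |42|=42, |6|=6, |24|=24, |24|=24 -> [0, 0, 42, 6, 24, 24]

Answer: 0 0 42 6 24 24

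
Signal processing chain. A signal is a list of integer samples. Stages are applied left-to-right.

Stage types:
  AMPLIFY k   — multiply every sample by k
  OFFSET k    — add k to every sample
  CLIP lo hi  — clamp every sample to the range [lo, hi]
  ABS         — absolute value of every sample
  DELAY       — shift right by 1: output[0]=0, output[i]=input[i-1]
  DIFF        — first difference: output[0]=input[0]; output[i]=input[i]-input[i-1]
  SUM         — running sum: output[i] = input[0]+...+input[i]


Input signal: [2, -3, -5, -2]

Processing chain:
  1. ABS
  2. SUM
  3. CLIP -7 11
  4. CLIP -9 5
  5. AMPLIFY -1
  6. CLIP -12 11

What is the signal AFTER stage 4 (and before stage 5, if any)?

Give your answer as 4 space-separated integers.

Answer: 2 5 5 5

Derivation:
Input: [2, -3, -5, -2]
Stage 1 (ABS): |2|=2, |-3|=3, |-5|=5, |-2|=2 -> [2, 3, 5, 2]
Stage 2 (SUM): sum[0..0]=2, sum[0..1]=5, sum[0..2]=10, sum[0..3]=12 -> [2, 5, 10, 12]
Stage 3 (CLIP -7 11): clip(2,-7,11)=2, clip(5,-7,11)=5, clip(10,-7,11)=10, clip(12,-7,11)=11 -> [2, 5, 10, 11]
Stage 4 (CLIP -9 5): clip(2,-9,5)=2, clip(5,-9,5)=5, clip(10,-9,5)=5, clip(11,-9,5)=5 -> [2, 5, 5, 5]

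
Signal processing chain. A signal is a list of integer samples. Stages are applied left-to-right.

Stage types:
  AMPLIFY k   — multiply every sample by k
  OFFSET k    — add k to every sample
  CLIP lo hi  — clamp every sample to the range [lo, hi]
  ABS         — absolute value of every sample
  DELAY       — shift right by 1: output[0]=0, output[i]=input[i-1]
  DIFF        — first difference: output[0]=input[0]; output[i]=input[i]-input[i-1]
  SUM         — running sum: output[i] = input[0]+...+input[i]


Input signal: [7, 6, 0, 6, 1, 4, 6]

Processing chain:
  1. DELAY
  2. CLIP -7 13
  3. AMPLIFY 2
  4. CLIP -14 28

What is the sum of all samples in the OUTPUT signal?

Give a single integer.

Answer: 48

Derivation:
Input: [7, 6, 0, 6, 1, 4, 6]
Stage 1 (DELAY): [0, 7, 6, 0, 6, 1, 4] = [0, 7, 6, 0, 6, 1, 4] -> [0, 7, 6, 0, 6, 1, 4]
Stage 2 (CLIP -7 13): clip(0,-7,13)=0, clip(7,-7,13)=7, clip(6,-7,13)=6, clip(0,-7,13)=0, clip(6,-7,13)=6, clip(1,-7,13)=1, clip(4,-7,13)=4 -> [0, 7, 6, 0, 6, 1, 4]
Stage 3 (AMPLIFY 2): 0*2=0, 7*2=14, 6*2=12, 0*2=0, 6*2=12, 1*2=2, 4*2=8 -> [0, 14, 12, 0, 12, 2, 8]
Stage 4 (CLIP -14 28): clip(0,-14,28)=0, clip(14,-14,28)=14, clip(12,-14,28)=12, clip(0,-14,28)=0, clip(12,-14,28)=12, clip(2,-14,28)=2, clip(8,-14,28)=8 -> [0, 14, 12, 0, 12, 2, 8]
Output sum: 48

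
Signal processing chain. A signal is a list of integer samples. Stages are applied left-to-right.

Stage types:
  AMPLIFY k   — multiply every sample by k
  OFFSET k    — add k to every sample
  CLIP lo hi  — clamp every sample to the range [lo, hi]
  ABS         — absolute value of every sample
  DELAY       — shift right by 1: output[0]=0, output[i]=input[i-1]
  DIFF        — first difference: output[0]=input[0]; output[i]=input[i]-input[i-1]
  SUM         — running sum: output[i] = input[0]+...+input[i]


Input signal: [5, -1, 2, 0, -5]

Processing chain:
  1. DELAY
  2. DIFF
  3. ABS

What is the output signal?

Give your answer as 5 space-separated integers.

Input: [5, -1, 2, 0, -5]
Stage 1 (DELAY): [0, 5, -1, 2, 0] = [0, 5, -1, 2, 0] -> [0, 5, -1, 2, 0]
Stage 2 (DIFF): s[0]=0, 5-0=5, -1-5=-6, 2--1=3, 0-2=-2 -> [0, 5, -6, 3, -2]
Stage 3 (ABS): |0|=0, |5|=5, |-6|=6, |3|=3, |-2|=2 -> [0, 5, 6, 3, 2]

Answer: 0 5 6 3 2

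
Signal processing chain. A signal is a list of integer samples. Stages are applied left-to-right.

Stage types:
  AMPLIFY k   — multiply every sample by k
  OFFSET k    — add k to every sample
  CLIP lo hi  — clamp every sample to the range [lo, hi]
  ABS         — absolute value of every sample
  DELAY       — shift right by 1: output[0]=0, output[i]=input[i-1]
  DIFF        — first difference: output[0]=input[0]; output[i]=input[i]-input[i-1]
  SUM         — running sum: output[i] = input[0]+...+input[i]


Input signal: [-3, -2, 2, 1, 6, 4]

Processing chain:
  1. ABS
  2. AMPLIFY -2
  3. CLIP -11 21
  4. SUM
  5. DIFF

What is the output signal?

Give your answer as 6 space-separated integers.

Answer: -6 -4 -4 -2 -11 -8

Derivation:
Input: [-3, -2, 2, 1, 6, 4]
Stage 1 (ABS): |-3|=3, |-2|=2, |2|=2, |1|=1, |6|=6, |4|=4 -> [3, 2, 2, 1, 6, 4]
Stage 2 (AMPLIFY -2): 3*-2=-6, 2*-2=-4, 2*-2=-4, 1*-2=-2, 6*-2=-12, 4*-2=-8 -> [-6, -4, -4, -2, -12, -8]
Stage 3 (CLIP -11 21): clip(-6,-11,21)=-6, clip(-4,-11,21)=-4, clip(-4,-11,21)=-4, clip(-2,-11,21)=-2, clip(-12,-11,21)=-11, clip(-8,-11,21)=-8 -> [-6, -4, -4, -2, -11, -8]
Stage 4 (SUM): sum[0..0]=-6, sum[0..1]=-10, sum[0..2]=-14, sum[0..3]=-16, sum[0..4]=-27, sum[0..5]=-35 -> [-6, -10, -14, -16, -27, -35]
Stage 5 (DIFF): s[0]=-6, -10--6=-4, -14--10=-4, -16--14=-2, -27--16=-11, -35--27=-8 -> [-6, -4, -4, -2, -11, -8]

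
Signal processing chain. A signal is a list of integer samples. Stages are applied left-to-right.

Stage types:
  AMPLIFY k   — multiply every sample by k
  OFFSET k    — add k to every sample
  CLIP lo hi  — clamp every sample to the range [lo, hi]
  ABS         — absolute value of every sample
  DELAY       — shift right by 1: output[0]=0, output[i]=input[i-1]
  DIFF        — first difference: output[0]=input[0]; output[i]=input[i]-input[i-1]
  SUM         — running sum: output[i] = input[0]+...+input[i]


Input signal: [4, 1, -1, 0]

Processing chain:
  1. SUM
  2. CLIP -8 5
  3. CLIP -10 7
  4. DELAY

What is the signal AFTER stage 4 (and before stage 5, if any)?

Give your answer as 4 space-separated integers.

Input: [4, 1, -1, 0]
Stage 1 (SUM): sum[0..0]=4, sum[0..1]=5, sum[0..2]=4, sum[0..3]=4 -> [4, 5, 4, 4]
Stage 2 (CLIP -8 5): clip(4,-8,5)=4, clip(5,-8,5)=5, clip(4,-8,5)=4, clip(4,-8,5)=4 -> [4, 5, 4, 4]
Stage 3 (CLIP -10 7): clip(4,-10,7)=4, clip(5,-10,7)=5, clip(4,-10,7)=4, clip(4,-10,7)=4 -> [4, 5, 4, 4]
Stage 4 (DELAY): [0, 4, 5, 4] = [0, 4, 5, 4] -> [0, 4, 5, 4]

Answer: 0 4 5 4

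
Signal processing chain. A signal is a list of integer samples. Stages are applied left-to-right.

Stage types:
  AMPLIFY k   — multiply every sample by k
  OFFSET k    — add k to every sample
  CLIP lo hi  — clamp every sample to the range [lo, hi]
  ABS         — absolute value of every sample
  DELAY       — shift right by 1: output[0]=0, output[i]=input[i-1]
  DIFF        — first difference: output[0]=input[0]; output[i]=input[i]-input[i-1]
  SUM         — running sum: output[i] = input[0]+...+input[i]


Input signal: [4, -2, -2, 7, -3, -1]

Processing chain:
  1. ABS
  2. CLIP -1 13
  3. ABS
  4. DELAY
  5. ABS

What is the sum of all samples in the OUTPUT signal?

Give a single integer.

Answer: 18

Derivation:
Input: [4, -2, -2, 7, -3, -1]
Stage 1 (ABS): |4|=4, |-2|=2, |-2|=2, |7|=7, |-3|=3, |-1|=1 -> [4, 2, 2, 7, 3, 1]
Stage 2 (CLIP -1 13): clip(4,-1,13)=4, clip(2,-1,13)=2, clip(2,-1,13)=2, clip(7,-1,13)=7, clip(3,-1,13)=3, clip(1,-1,13)=1 -> [4, 2, 2, 7, 3, 1]
Stage 3 (ABS): |4|=4, |2|=2, |2|=2, |7|=7, |3|=3, |1|=1 -> [4, 2, 2, 7, 3, 1]
Stage 4 (DELAY): [0, 4, 2, 2, 7, 3] = [0, 4, 2, 2, 7, 3] -> [0, 4, 2, 2, 7, 3]
Stage 5 (ABS): |0|=0, |4|=4, |2|=2, |2|=2, |7|=7, |3|=3 -> [0, 4, 2, 2, 7, 3]
Output sum: 18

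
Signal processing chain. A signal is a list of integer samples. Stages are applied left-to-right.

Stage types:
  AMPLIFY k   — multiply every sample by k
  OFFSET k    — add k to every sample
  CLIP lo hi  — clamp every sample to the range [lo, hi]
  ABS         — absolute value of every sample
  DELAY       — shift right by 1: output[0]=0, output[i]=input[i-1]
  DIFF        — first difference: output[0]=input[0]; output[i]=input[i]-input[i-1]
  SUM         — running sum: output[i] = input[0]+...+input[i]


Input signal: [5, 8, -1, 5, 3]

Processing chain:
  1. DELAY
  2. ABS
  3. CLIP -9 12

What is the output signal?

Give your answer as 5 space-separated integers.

Answer: 0 5 8 1 5

Derivation:
Input: [5, 8, -1, 5, 3]
Stage 1 (DELAY): [0, 5, 8, -1, 5] = [0, 5, 8, -1, 5] -> [0, 5, 8, -1, 5]
Stage 2 (ABS): |0|=0, |5|=5, |8|=8, |-1|=1, |5|=5 -> [0, 5, 8, 1, 5]
Stage 3 (CLIP -9 12): clip(0,-9,12)=0, clip(5,-9,12)=5, clip(8,-9,12)=8, clip(1,-9,12)=1, clip(5,-9,12)=5 -> [0, 5, 8, 1, 5]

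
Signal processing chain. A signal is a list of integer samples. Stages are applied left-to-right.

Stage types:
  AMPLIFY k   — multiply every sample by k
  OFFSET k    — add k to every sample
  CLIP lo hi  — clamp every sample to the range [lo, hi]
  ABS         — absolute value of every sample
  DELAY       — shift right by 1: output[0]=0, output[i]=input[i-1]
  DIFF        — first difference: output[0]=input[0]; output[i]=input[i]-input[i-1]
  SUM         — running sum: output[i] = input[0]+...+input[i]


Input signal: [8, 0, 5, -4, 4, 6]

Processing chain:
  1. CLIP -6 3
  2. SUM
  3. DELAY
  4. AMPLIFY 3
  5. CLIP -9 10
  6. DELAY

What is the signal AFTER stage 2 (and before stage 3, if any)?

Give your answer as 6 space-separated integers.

Answer: 3 3 6 2 5 8

Derivation:
Input: [8, 0, 5, -4, 4, 6]
Stage 1 (CLIP -6 3): clip(8,-6,3)=3, clip(0,-6,3)=0, clip(5,-6,3)=3, clip(-4,-6,3)=-4, clip(4,-6,3)=3, clip(6,-6,3)=3 -> [3, 0, 3, -4, 3, 3]
Stage 2 (SUM): sum[0..0]=3, sum[0..1]=3, sum[0..2]=6, sum[0..3]=2, sum[0..4]=5, sum[0..5]=8 -> [3, 3, 6, 2, 5, 8]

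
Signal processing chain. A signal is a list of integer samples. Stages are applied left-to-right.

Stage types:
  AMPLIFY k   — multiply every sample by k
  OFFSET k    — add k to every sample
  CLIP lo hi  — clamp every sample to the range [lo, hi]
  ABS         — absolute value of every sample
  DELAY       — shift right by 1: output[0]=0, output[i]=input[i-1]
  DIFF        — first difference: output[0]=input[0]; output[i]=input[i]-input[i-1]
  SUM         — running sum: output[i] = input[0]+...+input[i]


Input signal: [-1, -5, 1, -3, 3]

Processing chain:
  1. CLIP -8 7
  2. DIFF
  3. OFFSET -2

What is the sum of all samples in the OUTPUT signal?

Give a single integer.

Input: [-1, -5, 1, -3, 3]
Stage 1 (CLIP -8 7): clip(-1,-8,7)=-1, clip(-5,-8,7)=-5, clip(1,-8,7)=1, clip(-3,-8,7)=-3, clip(3,-8,7)=3 -> [-1, -5, 1, -3, 3]
Stage 2 (DIFF): s[0]=-1, -5--1=-4, 1--5=6, -3-1=-4, 3--3=6 -> [-1, -4, 6, -4, 6]
Stage 3 (OFFSET -2): -1+-2=-3, -4+-2=-6, 6+-2=4, -4+-2=-6, 6+-2=4 -> [-3, -6, 4, -6, 4]
Output sum: -7

Answer: -7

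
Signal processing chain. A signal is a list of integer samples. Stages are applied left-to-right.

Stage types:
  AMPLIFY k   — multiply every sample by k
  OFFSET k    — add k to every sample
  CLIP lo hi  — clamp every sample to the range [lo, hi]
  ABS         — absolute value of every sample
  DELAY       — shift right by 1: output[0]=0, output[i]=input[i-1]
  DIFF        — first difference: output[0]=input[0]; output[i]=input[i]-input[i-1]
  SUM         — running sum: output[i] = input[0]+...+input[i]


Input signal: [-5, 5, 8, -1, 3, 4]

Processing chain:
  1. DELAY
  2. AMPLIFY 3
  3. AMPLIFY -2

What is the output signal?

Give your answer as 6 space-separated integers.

Answer: 0 30 -30 -48 6 -18

Derivation:
Input: [-5, 5, 8, -1, 3, 4]
Stage 1 (DELAY): [0, -5, 5, 8, -1, 3] = [0, -5, 5, 8, -1, 3] -> [0, -5, 5, 8, -1, 3]
Stage 2 (AMPLIFY 3): 0*3=0, -5*3=-15, 5*3=15, 8*3=24, -1*3=-3, 3*3=9 -> [0, -15, 15, 24, -3, 9]
Stage 3 (AMPLIFY -2): 0*-2=0, -15*-2=30, 15*-2=-30, 24*-2=-48, -3*-2=6, 9*-2=-18 -> [0, 30, -30, -48, 6, -18]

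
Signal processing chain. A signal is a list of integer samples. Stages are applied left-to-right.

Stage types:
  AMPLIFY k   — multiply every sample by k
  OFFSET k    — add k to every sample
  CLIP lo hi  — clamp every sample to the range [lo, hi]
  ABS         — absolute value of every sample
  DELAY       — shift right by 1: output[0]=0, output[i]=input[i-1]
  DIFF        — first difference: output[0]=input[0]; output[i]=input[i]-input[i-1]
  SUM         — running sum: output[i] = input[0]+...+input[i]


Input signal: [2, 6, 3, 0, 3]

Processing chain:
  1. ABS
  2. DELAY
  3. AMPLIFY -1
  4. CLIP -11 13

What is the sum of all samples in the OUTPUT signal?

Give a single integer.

Answer: -11

Derivation:
Input: [2, 6, 3, 0, 3]
Stage 1 (ABS): |2|=2, |6|=6, |3|=3, |0|=0, |3|=3 -> [2, 6, 3, 0, 3]
Stage 2 (DELAY): [0, 2, 6, 3, 0] = [0, 2, 6, 3, 0] -> [0, 2, 6, 3, 0]
Stage 3 (AMPLIFY -1): 0*-1=0, 2*-1=-2, 6*-1=-6, 3*-1=-3, 0*-1=0 -> [0, -2, -6, -3, 0]
Stage 4 (CLIP -11 13): clip(0,-11,13)=0, clip(-2,-11,13)=-2, clip(-6,-11,13)=-6, clip(-3,-11,13)=-3, clip(0,-11,13)=0 -> [0, -2, -6, -3, 0]
Output sum: -11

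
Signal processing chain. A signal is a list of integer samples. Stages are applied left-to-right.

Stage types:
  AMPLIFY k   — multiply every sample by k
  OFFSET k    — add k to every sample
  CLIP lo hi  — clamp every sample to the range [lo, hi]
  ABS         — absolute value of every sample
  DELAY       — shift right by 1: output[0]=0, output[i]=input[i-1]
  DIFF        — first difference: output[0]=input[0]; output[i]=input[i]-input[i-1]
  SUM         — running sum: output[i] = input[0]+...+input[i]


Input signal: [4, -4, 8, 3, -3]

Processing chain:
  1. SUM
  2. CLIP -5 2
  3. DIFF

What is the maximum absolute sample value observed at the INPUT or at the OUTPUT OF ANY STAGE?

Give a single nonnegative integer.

Answer: 11

Derivation:
Input: [4, -4, 8, 3, -3] (max |s|=8)
Stage 1 (SUM): sum[0..0]=4, sum[0..1]=0, sum[0..2]=8, sum[0..3]=11, sum[0..4]=8 -> [4, 0, 8, 11, 8] (max |s|=11)
Stage 2 (CLIP -5 2): clip(4,-5,2)=2, clip(0,-5,2)=0, clip(8,-5,2)=2, clip(11,-5,2)=2, clip(8,-5,2)=2 -> [2, 0, 2, 2, 2] (max |s|=2)
Stage 3 (DIFF): s[0]=2, 0-2=-2, 2-0=2, 2-2=0, 2-2=0 -> [2, -2, 2, 0, 0] (max |s|=2)
Overall max amplitude: 11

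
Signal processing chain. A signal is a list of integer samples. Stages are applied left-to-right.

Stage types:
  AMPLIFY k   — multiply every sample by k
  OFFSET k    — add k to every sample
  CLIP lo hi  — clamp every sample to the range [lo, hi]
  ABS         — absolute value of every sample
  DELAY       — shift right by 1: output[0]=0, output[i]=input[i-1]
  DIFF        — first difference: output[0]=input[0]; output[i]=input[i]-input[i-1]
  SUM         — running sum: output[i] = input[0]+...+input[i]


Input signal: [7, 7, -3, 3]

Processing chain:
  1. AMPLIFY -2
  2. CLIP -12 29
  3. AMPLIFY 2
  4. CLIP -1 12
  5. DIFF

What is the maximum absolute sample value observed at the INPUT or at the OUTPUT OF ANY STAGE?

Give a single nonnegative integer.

Answer: 24

Derivation:
Input: [7, 7, -3, 3] (max |s|=7)
Stage 1 (AMPLIFY -2): 7*-2=-14, 7*-2=-14, -3*-2=6, 3*-2=-6 -> [-14, -14, 6, -6] (max |s|=14)
Stage 2 (CLIP -12 29): clip(-14,-12,29)=-12, clip(-14,-12,29)=-12, clip(6,-12,29)=6, clip(-6,-12,29)=-6 -> [-12, -12, 6, -6] (max |s|=12)
Stage 3 (AMPLIFY 2): -12*2=-24, -12*2=-24, 6*2=12, -6*2=-12 -> [-24, -24, 12, -12] (max |s|=24)
Stage 4 (CLIP -1 12): clip(-24,-1,12)=-1, clip(-24,-1,12)=-1, clip(12,-1,12)=12, clip(-12,-1,12)=-1 -> [-1, -1, 12, -1] (max |s|=12)
Stage 5 (DIFF): s[0]=-1, -1--1=0, 12--1=13, -1-12=-13 -> [-1, 0, 13, -13] (max |s|=13)
Overall max amplitude: 24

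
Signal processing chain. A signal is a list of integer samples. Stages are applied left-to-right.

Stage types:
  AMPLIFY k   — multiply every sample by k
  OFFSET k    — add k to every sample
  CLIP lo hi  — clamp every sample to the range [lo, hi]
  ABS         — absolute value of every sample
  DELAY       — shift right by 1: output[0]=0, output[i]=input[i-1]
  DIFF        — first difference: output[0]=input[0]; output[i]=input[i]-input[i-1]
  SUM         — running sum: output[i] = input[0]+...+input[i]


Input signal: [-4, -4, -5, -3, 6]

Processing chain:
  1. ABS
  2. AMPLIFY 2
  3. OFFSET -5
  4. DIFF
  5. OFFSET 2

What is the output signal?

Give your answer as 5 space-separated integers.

Answer: 5 2 4 -2 8

Derivation:
Input: [-4, -4, -5, -3, 6]
Stage 1 (ABS): |-4|=4, |-4|=4, |-5|=5, |-3|=3, |6|=6 -> [4, 4, 5, 3, 6]
Stage 2 (AMPLIFY 2): 4*2=8, 4*2=8, 5*2=10, 3*2=6, 6*2=12 -> [8, 8, 10, 6, 12]
Stage 3 (OFFSET -5): 8+-5=3, 8+-5=3, 10+-5=5, 6+-5=1, 12+-5=7 -> [3, 3, 5, 1, 7]
Stage 4 (DIFF): s[0]=3, 3-3=0, 5-3=2, 1-5=-4, 7-1=6 -> [3, 0, 2, -4, 6]
Stage 5 (OFFSET 2): 3+2=5, 0+2=2, 2+2=4, -4+2=-2, 6+2=8 -> [5, 2, 4, -2, 8]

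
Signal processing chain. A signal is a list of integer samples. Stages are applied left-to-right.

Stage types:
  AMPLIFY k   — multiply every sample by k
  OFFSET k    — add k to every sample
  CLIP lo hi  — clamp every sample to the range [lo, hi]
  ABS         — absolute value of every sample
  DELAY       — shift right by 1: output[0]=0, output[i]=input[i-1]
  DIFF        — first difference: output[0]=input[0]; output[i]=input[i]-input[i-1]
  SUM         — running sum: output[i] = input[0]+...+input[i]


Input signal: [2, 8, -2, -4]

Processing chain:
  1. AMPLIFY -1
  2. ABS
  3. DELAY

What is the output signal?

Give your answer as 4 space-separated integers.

Answer: 0 2 8 2

Derivation:
Input: [2, 8, -2, -4]
Stage 1 (AMPLIFY -1): 2*-1=-2, 8*-1=-8, -2*-1=2, -4*-1=4 -> [-2, -8, 2, 4]
Stage 2 (ABS): |-2|=2, |-8|=8, |2|=2, |4|=4 -> [2, 8, 2, 4]
Stage 3 (DELAY): [0, 2, 8, 2] = [0, 2, 8, 2] -> [0, 2, 8, 2]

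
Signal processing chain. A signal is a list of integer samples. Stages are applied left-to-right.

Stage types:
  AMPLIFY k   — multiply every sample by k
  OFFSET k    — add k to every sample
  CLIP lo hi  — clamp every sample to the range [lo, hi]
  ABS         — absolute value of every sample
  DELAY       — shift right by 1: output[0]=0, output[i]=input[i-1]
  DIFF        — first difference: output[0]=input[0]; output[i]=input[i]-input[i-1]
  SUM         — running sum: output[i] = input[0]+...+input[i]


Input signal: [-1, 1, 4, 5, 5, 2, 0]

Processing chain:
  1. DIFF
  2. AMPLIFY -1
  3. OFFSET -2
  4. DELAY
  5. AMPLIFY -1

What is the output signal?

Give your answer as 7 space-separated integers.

Input: [-1, 1, 4, 5, 5, 2, 0]
Stage 1 (DIFF): s[0]=-1, 1--1=2, 4-1=3, 5-4=1, 5-5=0, 2-5=-3, 0-2=-2 -> [-1, 2, 3, 1, 0, -3, -2]
Stage 2 (AMPLIFY -1): -1*-1=1, 2*-1=-2, 3*-1=-3, 1*-1=-1, 0*-1=0, -3*-1=3, -2*-1=2 -> [1, -2, -3, -1, 0, 3, 2]
Stage 3 (OFFSET -2): 1+-2=-1, -2+-2=-4, -3+-2=-5, -1+-2=-3, 0+-2=-2, 3+-2=1, 2+-2=0 -> [-1, -4, -5, -3, -2, 1, 0]
Stage 4 (DELAY): [0, -1, -4, -5, -3, -2, 1] = [0, -1, -4, -5, -3, -2, 1] -> [0, -1, -4, -5, -3, -2, 1]
Stage 5 (AMPLIFY -1): 0*-1=0, -1*-1=1, -4*-1=4, -5*-1=5, -3*-1=3, -2*-1=2, 1*-1=-1 -> [0, 1, 4, 5, 3, 2, -1]

Answer: 0 1 4 5 3 2 -1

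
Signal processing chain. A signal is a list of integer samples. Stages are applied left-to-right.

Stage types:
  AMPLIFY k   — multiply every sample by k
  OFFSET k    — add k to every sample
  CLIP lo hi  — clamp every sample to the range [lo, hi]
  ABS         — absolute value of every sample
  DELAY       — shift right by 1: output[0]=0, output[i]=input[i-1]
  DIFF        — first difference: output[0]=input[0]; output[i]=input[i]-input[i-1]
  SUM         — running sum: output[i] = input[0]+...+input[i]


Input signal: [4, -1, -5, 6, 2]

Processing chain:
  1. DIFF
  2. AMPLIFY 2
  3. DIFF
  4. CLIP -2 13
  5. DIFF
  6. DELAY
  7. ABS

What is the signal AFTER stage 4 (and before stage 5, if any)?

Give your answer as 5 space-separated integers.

Input: [4, -1, -5, 6, 2]
Stage 1 (DIFF): s[0]=4, -1-4=-5, -5--1=-4, 6--5=11, 2-6=-4 -> [4, -5, -4, 11, -4]
Stage 2 (AMPLIFY 2): 4*2=8, -5*2=-10, -4*2=-8, 11*2=22, -4*2=-8 -> [8, -10, -8, 22, -8]
Stage 3 (DIFF): s[0]=8, -10-8=-18, -8--10=2, 22--8=30, -8-22=-30 -> [8, -18, 2, 30, -30]
Stage 4 (CLIP -2 13): clip(8,-2,13)=8, clip(-18,-2,13)=-2, clip(2,-2,13)=2, clip(30,-2,13)=13, clip(-30,-2,13)=-2 -> [8, -2, 2, 13, -2]

Answer: 8 -2 2 13 -2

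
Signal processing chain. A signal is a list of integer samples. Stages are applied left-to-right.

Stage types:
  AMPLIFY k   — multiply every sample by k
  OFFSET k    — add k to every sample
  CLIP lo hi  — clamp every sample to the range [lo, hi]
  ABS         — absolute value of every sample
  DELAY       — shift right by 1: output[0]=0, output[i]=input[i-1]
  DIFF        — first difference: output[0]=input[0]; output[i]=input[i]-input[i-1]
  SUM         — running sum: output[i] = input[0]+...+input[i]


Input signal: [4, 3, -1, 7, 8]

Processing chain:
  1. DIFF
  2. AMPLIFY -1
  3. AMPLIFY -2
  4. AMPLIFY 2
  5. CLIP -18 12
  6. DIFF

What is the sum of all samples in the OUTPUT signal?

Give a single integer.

Input: [4, 3, -1, 7, 8]
Stage 1 (DIFF): s[0]=4, 3-4=-1, -1-3=-4, 7--1=8, 8-7=1 -> [4, -1, -4, 8, 1]
Stage 2 (AMPLIFY -1): 4*-1=-4, -1*-1=1, -4*-1=4, 8*-1=-8, 1*-1=-1 -> [-4, 1, 4, -8, -1]
Stage 3 (AMPLIFY -2): -4*-2=8, 1*-2=-2, 4*-2=-8, -8*-2=16, -1*-2=2 -> [8, -2, -8, 16, 2]
Stage 4 (AMPLIFY 2): 8*2=16, -2*2=-4, -8*2=-16, 16*2=32, 2*2=4 -> [16, -4, -16, 32, 4]
Stage 5 (CLIP -18 12): clip(16,-18,12)=12, clip(-4,-18,12)=-4, clip(-16,-18,12)=-16, clip(32,-18,12)=12, clip(4,-18,12)=4 -> [12, -4, -16, 12, 4]
Stage 6 (DIFF): s[0]=12, -4-12=-16, -16--4=-12, 12--16=28, 4-12=-8 -> [12, -16, -12, 28, -8]
Output sum: 4

Answer: 4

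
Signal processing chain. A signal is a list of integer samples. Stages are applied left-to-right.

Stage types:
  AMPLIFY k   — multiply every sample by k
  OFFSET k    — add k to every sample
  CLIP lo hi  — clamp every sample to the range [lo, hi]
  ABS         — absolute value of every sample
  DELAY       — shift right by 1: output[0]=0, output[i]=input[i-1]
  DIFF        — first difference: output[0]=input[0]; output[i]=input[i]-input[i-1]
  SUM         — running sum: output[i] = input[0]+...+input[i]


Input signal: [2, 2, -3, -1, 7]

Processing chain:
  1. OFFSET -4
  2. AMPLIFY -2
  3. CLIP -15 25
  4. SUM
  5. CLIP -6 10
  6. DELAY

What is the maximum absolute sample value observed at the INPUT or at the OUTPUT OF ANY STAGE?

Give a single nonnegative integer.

Input: [2, 2, -3, -1, 7] (max |s|=7)
Stage 1 (OFFSET -4): 2+-4=-2, 2+-4=-2, -3+-4=-7, -1+-4=-5, 7+-4=3 -> [-2, -2, -7, -5, 3] (max |s|=7)
Stage 2 (AMPLIFY -2): -2*-2=4, -2*-2=4, -7*-2=14, -5*-2=10, 3*-2=-6 -> [4, 4, 14, 10, -6] (max |s|=14)
Stage 3 (CLIP -15 25): clip(4,-15,25)=4, clip(4,-15,25)=4, clip(14,-15,25)=14, clip(10,-15,25)=10, clip(-6,-15,25)=-6 -> [4, 4, 14, 10, -6] (max |s|=14)
Stage 4 (SUM): sum[0..0]=4, sum[0..1]=8, sum[0..2]=22, sum[0..3]=32, sum[0..4]=26 -> [4, 8, 22, 32, 26] (max |s|=32)
Stage 5 (CLIP -6 10): clip(4,-6,10)=4, clip(8,-6,10)=8, clip(22,-6,10)=10, clip(32,-6,10)=10, clip(26,-6,10)=10 -> [4, 8, 10, 10, 10] (max |s|=10)
Stage 6 (DELAY): [0, 4, 8, 10, 10] = [0, 4, 8, 10, 10] -> [0, 4, 8, 10, 10] (max |s|=10)
Overall max amplitude: 32

Answer: 32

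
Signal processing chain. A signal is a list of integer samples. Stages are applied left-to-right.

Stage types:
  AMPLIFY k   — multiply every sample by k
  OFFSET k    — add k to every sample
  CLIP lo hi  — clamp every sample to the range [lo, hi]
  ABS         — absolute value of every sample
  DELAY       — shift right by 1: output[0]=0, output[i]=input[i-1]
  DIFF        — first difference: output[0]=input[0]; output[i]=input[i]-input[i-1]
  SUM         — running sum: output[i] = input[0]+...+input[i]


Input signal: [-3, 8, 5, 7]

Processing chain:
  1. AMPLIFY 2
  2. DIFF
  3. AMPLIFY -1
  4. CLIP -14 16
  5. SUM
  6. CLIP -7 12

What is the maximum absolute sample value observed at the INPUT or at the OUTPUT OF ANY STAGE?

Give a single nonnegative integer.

Input: [-3, 8, 5, 7] (max |s|=8)
Stage 1 (AMPLIFY 2): -3*2=-6, 8*2=16, 5*2=10, 7*2=14 -> [-6, 16, 10, 14] (max |s|=16)
Stage 2 (DIFF): s[0]=-6, 16--6=22, 10-16=-6, 14-10=4 -> [-6, 22, -6, 4] (max |s|=22)
Stage 3 (AMPLIFY -1): -6*-1=6, 22*-1=-22, -6*-1=6, 4*-1=-4 -> [6, -22, 6, -4] (max |s|=22)
Stage 4 (CLIP -14 16): clip(6,-14,16)=6, clip(-22,-14,16)=-14, clip(6,-14,16)=6, clip(-4,-14,16)=-4 -> [6, -14, 6, -4] (max |s|=14)
Stage 5 (SUM): sum[0..0]=6, sum[0..1]=-8, sum[0..2]=-2, sum[0..3]=-6 -> [6, -8, -2, -6] (max |s|=8)
Stage 6 (CLIP -7 12): clip(6,-7,12)=6, clip(-8,-7,12)=-7, clip(-2,-7,12)=-2, clip(-6,-7,12)=-6 -> [6, -7, -2, -6] (max |s|=7)
Overall max amplitude: 22

Answer: 22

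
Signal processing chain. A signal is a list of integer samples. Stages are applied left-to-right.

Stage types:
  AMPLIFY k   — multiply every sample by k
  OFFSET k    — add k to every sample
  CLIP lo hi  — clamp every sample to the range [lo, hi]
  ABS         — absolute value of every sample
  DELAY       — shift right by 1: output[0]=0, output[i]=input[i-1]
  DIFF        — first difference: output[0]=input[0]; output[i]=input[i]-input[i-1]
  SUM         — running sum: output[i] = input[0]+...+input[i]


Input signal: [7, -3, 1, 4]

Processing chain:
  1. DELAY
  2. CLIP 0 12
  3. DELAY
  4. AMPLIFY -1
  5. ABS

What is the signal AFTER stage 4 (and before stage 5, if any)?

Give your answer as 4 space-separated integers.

Input: [7, -3, 1, 4]
Stage 1 (DELAY): [0, 7, -3, 1] = [0, 7, -3, 1] -> [0, 7, -3, 1]
Stage 2 (CLIP 0 12): clip(0,0,12)=0, clip(7,0,12)=7, clip(-3,0,12)=0, clip(1,0,12)=1 -> [0, 7, 0, 1]
Stage 3 (DELAY): [0, 0, 7, 0] = [0, 0, 7, 0] -> [0, 0, 7, 0]
Stage 4 (AMPLIFY -1): 0*-1=0, 0*-1=0, 7*-1=-7, 0*-1=0 -> [0, 0, -7, 0]

Answer: 0 0 -7 0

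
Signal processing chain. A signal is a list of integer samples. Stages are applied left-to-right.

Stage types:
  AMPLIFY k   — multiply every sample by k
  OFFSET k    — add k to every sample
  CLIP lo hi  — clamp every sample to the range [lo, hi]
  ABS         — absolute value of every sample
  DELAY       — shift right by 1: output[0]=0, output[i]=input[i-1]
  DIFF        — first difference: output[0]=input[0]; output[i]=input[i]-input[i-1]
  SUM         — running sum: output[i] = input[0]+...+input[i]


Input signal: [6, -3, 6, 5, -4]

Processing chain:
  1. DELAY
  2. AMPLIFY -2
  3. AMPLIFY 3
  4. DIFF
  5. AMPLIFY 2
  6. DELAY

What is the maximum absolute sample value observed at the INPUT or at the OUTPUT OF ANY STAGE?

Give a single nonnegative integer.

Input: [6, -3, 6, 5, -4] (max |s|=6)
Stage 1 (DELAY): [0, 6, -3, 6, 5] = [0, 6, -3, 6, 5] -> [0, 6, -3, 6, 5] (max |s|=6)
Stage 2 (AMPLIFY -2): 0*-2=0, 6*-2=-12, -3*-2=6, 6*-2=-12, 5*-2=-10 -> [0, -12, 6, -12, -10] (max |s|=12)
Stage 3 (AMPLIFY 3): 0*3=0, -12*3=-36, 6*3=18, -12*3=-36, -10*3=-30 -> [0, -36, 18, -36, -30] (max |s|=36)
Stage 4 (DIFF): s[0]=0, -36-0=-36, 18--36=54, -36-18=-54, -30--36=6 -> [0, -36, 54, -54, 6] (max |s|=54)
Stage 5 (AMPLIFY 2): 0*2=0, -36*2=-72, 54*2=108, -54*2=-108, 6*2=12 -> [0, -72, 108, -108, 12] (max |s|=108)
Stage 6 (DELAY): [0, 0, -72, 108, -108] = [0, 0, -72, 108, -108] -> [0, 0, -72, 108, -108] (max |s|=108)
Overall max amplitude: 108

Answer: 108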